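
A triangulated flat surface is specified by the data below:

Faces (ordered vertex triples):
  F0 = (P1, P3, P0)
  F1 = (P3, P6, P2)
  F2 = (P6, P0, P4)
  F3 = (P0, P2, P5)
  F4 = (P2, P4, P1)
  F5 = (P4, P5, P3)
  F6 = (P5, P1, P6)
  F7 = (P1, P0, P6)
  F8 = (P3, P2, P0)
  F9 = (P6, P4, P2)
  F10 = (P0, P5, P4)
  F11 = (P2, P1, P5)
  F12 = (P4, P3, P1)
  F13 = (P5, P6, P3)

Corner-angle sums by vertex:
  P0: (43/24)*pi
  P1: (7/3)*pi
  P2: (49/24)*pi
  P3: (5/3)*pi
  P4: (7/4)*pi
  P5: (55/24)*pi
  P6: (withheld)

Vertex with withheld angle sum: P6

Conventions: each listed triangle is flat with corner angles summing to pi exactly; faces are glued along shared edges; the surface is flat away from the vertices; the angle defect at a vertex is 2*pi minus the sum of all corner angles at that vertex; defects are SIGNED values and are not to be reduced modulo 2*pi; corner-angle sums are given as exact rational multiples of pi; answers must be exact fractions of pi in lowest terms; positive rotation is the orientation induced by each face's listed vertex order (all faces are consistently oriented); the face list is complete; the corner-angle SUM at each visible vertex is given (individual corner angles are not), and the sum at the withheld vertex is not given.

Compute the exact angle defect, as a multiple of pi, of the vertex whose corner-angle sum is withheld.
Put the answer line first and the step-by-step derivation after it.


Answer: defect(P6) = -pi/8

V = 7, E = 21, F = 14; chi = V - E + F = 0
Gauss-Bonnet: total defect = 2*pi*chi = 0; visible defects sum to pi/8


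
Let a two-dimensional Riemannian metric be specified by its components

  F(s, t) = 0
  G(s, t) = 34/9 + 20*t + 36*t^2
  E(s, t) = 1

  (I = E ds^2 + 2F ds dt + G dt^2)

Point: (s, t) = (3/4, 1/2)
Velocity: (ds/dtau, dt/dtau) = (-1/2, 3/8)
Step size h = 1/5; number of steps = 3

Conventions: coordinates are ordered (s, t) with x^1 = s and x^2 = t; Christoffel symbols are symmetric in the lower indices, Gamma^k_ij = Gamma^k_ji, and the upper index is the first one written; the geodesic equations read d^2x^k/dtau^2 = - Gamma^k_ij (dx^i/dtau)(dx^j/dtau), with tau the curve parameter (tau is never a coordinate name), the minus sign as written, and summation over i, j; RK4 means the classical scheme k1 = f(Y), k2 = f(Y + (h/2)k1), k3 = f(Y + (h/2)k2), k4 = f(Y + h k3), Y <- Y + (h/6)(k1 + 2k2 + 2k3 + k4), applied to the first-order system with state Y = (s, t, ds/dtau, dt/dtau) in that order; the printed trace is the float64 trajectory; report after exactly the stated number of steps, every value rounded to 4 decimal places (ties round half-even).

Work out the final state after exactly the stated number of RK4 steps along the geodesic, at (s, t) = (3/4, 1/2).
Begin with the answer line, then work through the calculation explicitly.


Answer: s = 0.4500, t = 0.7003, ds/dtau = -0.5000, dt/dtau = 0.3006

f(Y) = (ds/dtau, dt/dtau, -Gamma^s_ij Y'^i Y'^j, -Gamma^t_ij Y'^i Y'^j) with the Gammas evaluated at the stage position; h = 0.200000; intermediate values shown to 6 dp
step 0: s = 0.7500, t = 0.5000, ds/dtau = -0.5000, dt/dtau = 0.3750
step 1:
  k1: at (s, t) = (0.750000, 0.500000), (ds/dtau, dt/dtau) = (-0.500000, 0.375000); Gamma_sss = 0.000000, Gamma_sst = 0.000000, Gamma_stt = 0.000000, Gamma_tss = 0.000000, Gamma_tst = 0.000000, Gamma_ttt = 1.229268; k1 = (-0.500000, 0.375000, 0.000000, -0.172866)
  k2: at (s, t) = (0.700000, 0.537500), (ds/dtau, dt/dtau) = (-0.500000, 0.357713); Gamma_sss = 0.000000, Gamma_sst = 0.000000, Gamma_stt = 0.000000, Gamma_tss = 0.000000, Gamma_tst = 0.000000, Gamma_ttt = 1.177372; k2 = (-0.500000, 0.357713, 0.000000, -0.150655)
  k3: at (s, t) = (0.700000, 0.535771), (ds/dtau, dt/dtau) = (-0.500000, 0.359934); Gamma_sss = 0.000000, Gamma_sst = 0.000000, Gamma_stt = 0.000000, Gamma_tss = 0.000000, Gamma_tst = 0.000000, Gamma_ttt = 1.179672; k3 = (-0.500000, 0.359934, 0.000000, -0.152830)
  k4: at (s, t) = (0.650000, 0.571987), (ds/dtau, dt/dtau) = (-0.500000, 0.344434); Gamma_sss = 0.000000, Gamma_sst = 0.000000, Gamma_stt = 0.000000, Gamma_tss = 0.000000, Gamma_tst = 0.000000, Gamma_ttt = 1.133204; k4 = (-0.500000, 0.344434, 0.000000, -0.134437)
  Y <- Y + (h/6)(k1 + 2k2 + 2k3 + k4): s = 0.6500, t = 0.5718, ds/dtau = -0.5000, dt/dtau = 0.3445
step 2:
  k1: at (s, t) = (0.650000, 0.571824), (ds/dtau, dt/dtau) = (-0.500000, 0.344524); Gamma_sss = 0.000000, Gamma_sst = 0.000000, Gamma_stt = 0.000000, Gamma_tss = 0.000000, Gamma_tst = 0.000000, Gamma_ttt = 1.133405; k1 = (-0.500000, 0.344524, 0.000000, -0.134532)
  k2: at (s, t) = (0.600000, 0.606277), (ds/dtau, dt/dtau) = (-0.500000, 0.331071); Gamma_sss = 0.000000, Gamma_sst = 0.000000, Gamma_stt = 0.000000, Gamma_tss = 0.000000, Gamma_tst = 0.000000, Gamma_ttt = 1.092329; k2 = (-0.500000, 0.331071, 0.000000, -0.119728)
  k3: at (s, t) = (0.600000, 0.604931), (ds/dtau, dt/dtau) = (-0.500000, 0.332551); Gamma_sss = 0.000000, Gamma_sst = 0.000000, Gamma_stt = 0.000000, Gamma_tss = 0.000000, Gamma_tst = 0.000000, Gamma_ttt = 1.093879; k3 = (-0.500000, 0.332551, 0.000000, -0.120973)
  k4: at (s, t) = (0.550000, 0.638335), (ds/dtau, dt/dtau) = (-0.500000, 0.320330); Gamma_sss = 0.000000, Gamma_sst = 0.000000, Gamma_stt = 0.000000, Gamma_tss = 0.000000, Gamma_tst = 0.000000, Gamma_ttt = 1.056598; k4 = (-0.500000, 0.320330, 0.000000, -0.108419)
  Y <- Y + (h/6)(k1 + 2k2 + 2k3 + k4): s = 0.5500, t = 0.6382, ds/dtau = -0.5000, dt/dtau = 0.3204
step 3:
  k1: at (s, t) = (0.550000, 0.638228), (ds/dtau, dt/dtau) = (-0.500000, 0.320379); Gamma_sss = 0.000000, Gamma_sst = 0.000000, Gamma_stt = 0.000000, Gamma_tss = 0.000000, Gamma_tst = 0.000000, Gamma_ttt = 1.056713; k1 = (-0.500000, 0.320379, 0.000000, -0.108464)
  k2: at (s, t) = (0.500000, 0.670266), (ds/dtau, dt/dtau) = (-0.500000, 0.309533); Gamma_sss = 0.000000, Gamma_sst = 0.000000, Gamma_stt = 0.000000, Gamma_tss = 0.000000, Gamma_tst = 0.000000, Gamma_ttt = 1.023182; k2 = (-0.500000, 0.309533, 0.000000, -0.098032)
  k3: at (s, t) = (0.500000, 0.669181), (ds/dtau, dt/dtau) = (-0.500000, 0.310576); Gamma_sss = 0.000000, Gamma_sst = 0.000000, Gamma_stt = 0.000000, Gamma_tss = 0.000000, Gamma_tst = 0.000000, Gamma_ttt = 1.024283; k3 = (-0.500000, 0.310576, 0.000000, -0.098800)
  k4: at (s, t) = (0.450000, 0.700343), (ds/dtau, dt/dtau) = (-0.500000, 0.300619); Gamma_sss = 0.000000, Gamma_sst = 0.000000, Gamma_stt = 0.000000, Gamma_tss = 0.000000, Gamma_tst = 0.000000, Gamma_ttt = 0.993522; k4 = (-0.500000, 0.300619, 0.000000, -0.089787)
  Y <- Y + (h/6)(k1 + 2k2 + 2k3 + k4): s = 0.4500, t = 0.7003, ds/dtau = -0.5000, dt/dtau = 0.3006


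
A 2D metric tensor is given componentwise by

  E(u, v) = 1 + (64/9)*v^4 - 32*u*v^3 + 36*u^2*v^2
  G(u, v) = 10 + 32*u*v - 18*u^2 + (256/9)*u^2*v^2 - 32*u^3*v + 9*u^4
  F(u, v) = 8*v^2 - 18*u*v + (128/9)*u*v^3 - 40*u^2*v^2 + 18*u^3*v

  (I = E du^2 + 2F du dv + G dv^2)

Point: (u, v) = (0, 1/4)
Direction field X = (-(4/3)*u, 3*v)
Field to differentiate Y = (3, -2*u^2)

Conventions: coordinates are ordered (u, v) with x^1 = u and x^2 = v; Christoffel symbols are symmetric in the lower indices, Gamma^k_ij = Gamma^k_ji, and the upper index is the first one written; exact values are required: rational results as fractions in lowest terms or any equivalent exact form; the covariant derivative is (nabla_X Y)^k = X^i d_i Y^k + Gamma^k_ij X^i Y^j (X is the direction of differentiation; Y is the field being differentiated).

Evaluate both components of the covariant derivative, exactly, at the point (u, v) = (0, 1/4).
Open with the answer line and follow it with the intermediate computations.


Answer: (nabla_X Y)^u = 18/361, (nabla_X Y)^v = 324/361

E = 37/36, F = 1/2, G = 10 at the point
E_u = -1/2, E_v = 4/9, F_u = -77/18, F_v = 4, G_u = 8, G_v = 0
EG - F^2 = 361/36;  g^inv = (36/361) * [[10, -1/2], [-1/2, 37/36]]
first-kind symbols [ij,l] = (1/2)(d_i g_jl + d_j g_il - d_l g_ij): [uu,u] = E_u/2 = -1/4, [uu,v] = F_u - E_v/2 = -9/2, [uv,u] = E_v/2 = 2/9, [uv,v] = G_u/2 = 4, [vv,u] = F_v - G_u/2 = 0, [vv,v] = G_v/2 = 0
Gamma^u_ij = (G*[ij,u] - F*[ij,v])/(EG - F^2), Gamma^v_ij = (E*[ij,v] - F*[ij,u])/(EG - F^2)
Gamma_uuu = -9/361, Gamma_uuv = 8/361, Gamma_uvv = 0, Gamma_vuu = -162/361, Gamma_vuv = 144/361, Gamma_vvv = 0
X = (0, 3/4), Y = (3, 0) at the point


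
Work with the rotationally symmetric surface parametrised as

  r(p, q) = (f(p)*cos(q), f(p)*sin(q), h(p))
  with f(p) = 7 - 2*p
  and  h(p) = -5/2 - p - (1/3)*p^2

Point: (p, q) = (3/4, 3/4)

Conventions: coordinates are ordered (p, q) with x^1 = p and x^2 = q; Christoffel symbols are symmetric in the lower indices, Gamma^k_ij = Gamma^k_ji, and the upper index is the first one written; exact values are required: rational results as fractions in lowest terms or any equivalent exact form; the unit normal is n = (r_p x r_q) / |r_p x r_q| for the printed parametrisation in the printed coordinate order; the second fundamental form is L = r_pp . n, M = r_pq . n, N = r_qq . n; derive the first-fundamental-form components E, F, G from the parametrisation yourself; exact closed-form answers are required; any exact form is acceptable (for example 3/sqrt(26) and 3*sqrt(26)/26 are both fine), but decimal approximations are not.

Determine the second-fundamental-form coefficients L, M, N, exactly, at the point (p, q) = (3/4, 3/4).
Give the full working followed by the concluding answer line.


f = 11/2, f' = -2, f'' = 0, h' = -3/2, h'' = -2/3
E = 25/4, F = 0, G = 121/4; answer radicand W^2 = 25/4
unnormalised second-form numerators: l = 4/3, m = 0, n = -33/4; L = l/sqrt(25/4), and similarly M = m/sqrt(W^2), N = n/sqrt(W^2)

Answer: L = 8/15, M = 0, N = -33/10


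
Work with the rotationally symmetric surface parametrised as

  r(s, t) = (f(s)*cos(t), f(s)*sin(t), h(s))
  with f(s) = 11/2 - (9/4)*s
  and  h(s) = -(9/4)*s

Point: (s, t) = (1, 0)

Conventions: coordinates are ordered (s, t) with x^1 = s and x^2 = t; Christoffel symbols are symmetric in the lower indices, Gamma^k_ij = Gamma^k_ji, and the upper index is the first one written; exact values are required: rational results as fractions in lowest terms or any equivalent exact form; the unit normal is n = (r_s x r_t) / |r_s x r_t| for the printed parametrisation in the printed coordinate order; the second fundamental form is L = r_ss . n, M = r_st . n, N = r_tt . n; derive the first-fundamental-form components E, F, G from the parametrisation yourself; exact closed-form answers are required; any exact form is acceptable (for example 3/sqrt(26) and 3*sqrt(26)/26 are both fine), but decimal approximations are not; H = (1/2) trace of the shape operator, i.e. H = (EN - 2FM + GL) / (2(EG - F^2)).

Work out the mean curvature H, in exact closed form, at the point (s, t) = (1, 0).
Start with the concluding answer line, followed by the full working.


Answer: H = -sqrt(2)/13

f = 13/4, f' = -9/4, f'' = 0, h' = -9/4, h'' = 0
E = 81/8, F = 0, G = 169/16; answer radicand W^2 = 81/8
unnormalised second-form numerators: l = 0, m = 0, n = -117/16; L = l/sqrt(81/8), and similarly M = m/sqrt(W^2), N = n/sqrt(W^2)
H = (E*n - 2*F*m + G*l) / (2*(EG - F^2)*sqrt(W^2)); E*n - 2*F*m + G*l = -9477/128, EG - F^2 = 13689/128, so H = (-9/26)/sqrt(81/8)


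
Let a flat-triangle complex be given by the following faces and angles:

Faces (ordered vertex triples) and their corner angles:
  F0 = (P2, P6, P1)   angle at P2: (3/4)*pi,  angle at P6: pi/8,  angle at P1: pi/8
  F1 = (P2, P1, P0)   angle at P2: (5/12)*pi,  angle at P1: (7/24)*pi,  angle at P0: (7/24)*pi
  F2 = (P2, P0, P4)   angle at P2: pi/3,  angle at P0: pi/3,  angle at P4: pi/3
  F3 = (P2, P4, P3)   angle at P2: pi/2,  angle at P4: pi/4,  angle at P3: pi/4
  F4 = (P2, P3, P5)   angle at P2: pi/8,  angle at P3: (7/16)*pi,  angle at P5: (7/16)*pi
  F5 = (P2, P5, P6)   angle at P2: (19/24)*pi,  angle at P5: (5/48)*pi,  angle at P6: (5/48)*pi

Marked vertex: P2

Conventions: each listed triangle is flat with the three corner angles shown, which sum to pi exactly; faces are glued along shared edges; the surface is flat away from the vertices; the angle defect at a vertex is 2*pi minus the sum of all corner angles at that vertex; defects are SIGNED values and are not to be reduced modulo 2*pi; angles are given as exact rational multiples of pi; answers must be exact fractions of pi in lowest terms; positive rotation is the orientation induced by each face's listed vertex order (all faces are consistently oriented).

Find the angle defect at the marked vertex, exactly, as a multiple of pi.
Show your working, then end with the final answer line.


Sum of corner angles at P2: (35/12)*pi
defect = 2*pi - (35/12)*pi

Answer: defect(P2) = (-11/12)*pi


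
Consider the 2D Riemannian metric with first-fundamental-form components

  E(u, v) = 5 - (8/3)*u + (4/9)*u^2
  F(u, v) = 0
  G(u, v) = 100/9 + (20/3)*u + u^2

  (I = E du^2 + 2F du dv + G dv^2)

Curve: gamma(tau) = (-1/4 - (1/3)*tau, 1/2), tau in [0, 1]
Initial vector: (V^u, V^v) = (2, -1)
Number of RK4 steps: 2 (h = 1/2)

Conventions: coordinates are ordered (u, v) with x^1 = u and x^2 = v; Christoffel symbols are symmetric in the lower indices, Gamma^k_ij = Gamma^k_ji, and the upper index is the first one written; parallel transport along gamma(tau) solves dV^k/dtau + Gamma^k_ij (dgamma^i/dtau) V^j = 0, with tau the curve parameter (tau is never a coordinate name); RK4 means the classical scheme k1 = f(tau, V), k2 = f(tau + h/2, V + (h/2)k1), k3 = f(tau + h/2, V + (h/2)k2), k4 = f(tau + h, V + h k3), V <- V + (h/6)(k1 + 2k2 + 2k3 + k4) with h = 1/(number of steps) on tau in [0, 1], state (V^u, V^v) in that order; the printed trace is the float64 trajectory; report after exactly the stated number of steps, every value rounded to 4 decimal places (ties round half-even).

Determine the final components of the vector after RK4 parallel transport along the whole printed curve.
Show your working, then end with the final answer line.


gamma'(tau) = (-1/3, 0); f(tau, V)^k = -Gamma^k_ij(gamma(tau)) gamma'^i(tau) V^j; h = 1/2; intermediate values shown to 6 dp
curve data and Christoffel symbols at the stage parameters:
  tau = 0.000000: gamma = (-0.250000, 0.500000), gamma' = (-0.333333, 0.000000); Gamma_uuu = -0.253659, Gamma_uuv = 0.000000, Gamma_uvv = -0.541463, Gamma_vuu = 0.000000, Gamma_vuv = 0.324324, Gamma_vvv = 0.000000
  tau = 0.250000: gamma = (-0.333333, 0.500000), gamma' = (-0.333333, 0.000000); Gamma_uuu = -0.249480, Gamma_uuv = 0.000000, Gamma_uvv = -0.505198, Gamma_vuu = 0.000000, Gamma_vuv = 0.333333, Gamma_vvv = 0.000000
  tau = 0.500000: gamma = (-0.416667, 0.500000), gamma' = (-0.333333, 0.000000); Gamma_uuu = -0.245387, Gamma_uuv = 0.000000, Gamma_uvv = -0.471322, Gamma_vuu = 0.000000, Gamma_vuv = 0.342857, Gamma_vvv = 0.000000
  tau = 0.750000: gamma = (-0.500000, 0.500000), gamma' = (-0.333333, 0.000000); Gamma_uuu = -0.241379, Gamma_uuv = 0.000000, Gamma_uvv = -0.439655, Gamma_vuu = 0.000000, Gamma_vuv = 0.352941, Gamma_vvv = 0.000000
  tau = 1.000000: gamma = (-0.583333, 0.500000), gamma' = (-0.333333, 0.000000); Gamma_uuu = -0.237460, Gamma_uuv = 0.000000, Gamma_uvv = -0.410032, Gamma_vuu = 0.000000, Gamma_vuv = 0.363636, Gamma_vvv = 0.000000
step 0: V^u = 2.0000, V^v = -1.0000
step 1: k1 = (-0.169106, -0.108108), k2 = (-0.162804, -0.114114), k3 = (-0.162935, -0.114281), k4 = (-0.156927, -0.120816); V <- V + (h/6)(k1 + 2k2 + 2k3 + k4): V^u = 1.9185, V^v = -1.0571
step 2: k1 = (-0.156928, -0.120816), k2 = (-0.151209, -0.127923), k3 = (-0.151324, -0.128132), k4 = (-0.145870, -0.135904); V <- V + (h/6)(k1 + 2k2 + 2k3 + k4): V^u = 1.8429, V^v = -1.1212

Answer: V^u = 1.8429, V^v = -1.1212


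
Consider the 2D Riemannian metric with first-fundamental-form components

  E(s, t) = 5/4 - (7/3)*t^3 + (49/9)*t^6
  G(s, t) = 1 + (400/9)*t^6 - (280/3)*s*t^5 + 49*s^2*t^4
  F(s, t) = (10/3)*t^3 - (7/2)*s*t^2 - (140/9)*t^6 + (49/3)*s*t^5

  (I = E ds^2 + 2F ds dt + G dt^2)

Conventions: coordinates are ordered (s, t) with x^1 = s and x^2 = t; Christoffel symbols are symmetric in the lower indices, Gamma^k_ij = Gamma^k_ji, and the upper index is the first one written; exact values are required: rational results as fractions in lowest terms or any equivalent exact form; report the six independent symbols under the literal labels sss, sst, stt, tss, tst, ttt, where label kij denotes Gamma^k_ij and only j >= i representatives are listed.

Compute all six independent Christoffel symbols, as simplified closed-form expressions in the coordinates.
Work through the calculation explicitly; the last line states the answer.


E = 5/4 - (7/3)*t^3 + (49/9)*t^6; F = (10/3)*t^3 - (7/2)*s*t^2 - (140/9)*t^6 + (49/3)*s*t^5; G = 1 + (400/9)*t^6 - (280/3)*s*t^5 + 49*s^2*t^4
Gamma^k_ij = (1/2) g^{kl} (d_i g_jl + d_j g_il - d_l g_ij), with g^inv = (1/(EG-F^2)) [[G, -F], [-F, E]]
first partials: E_s = 0, E_t = -7*t^2 + (98/3)*t^5, F_s = -(7/2)*t^2 + (49/3)*t^5, F_t = 10*t^2 - 7*s*t - (280/3)*t^5 + (245/3)*s*t^4, G_s = -(280/3)*t^5 + 98*s*t^4, G_t = (800/3)*t^5 - (1400/3)*s*t^4 + 196*s^2*t^3
D = EG - F^2 = 5/4 - (7/3)*t^3 + (449/9)*t^6 - (280/3)*s*t^5 + 49*s^2*t^4
expanded: Gamma^s_ss = (G E_s - 2F F_s + F E_t)/(2D), Gamma^s_st = (G E_t - F G_s)/(2D), Gamma^s_tt = (2G F_t - G G_s - F G_t)/(2D), Gamma^t_ss = (2E F_s - E E_t - F E_s)/(2D), Gamma^t_st = (E G_s - F E_t)/(2D), Gamma^t_tt = (E G_t - 2F F_t + F G_s)/(2D); substitute and cancel common factors

Answer: Gamma_sss = 0, Gamma_sst = (588*t^5 - 126*t^2)/(1764*s^2*t^4 - 3360*s*t^5 + 1796*t^6 - 84*t^3 + 45), Gamma_stt = (1176*s*t^4 - 252*s*t - 1680*t^5 + 360*t^2)/(1764*s^2*t^4 - 3360*s*t^5 + 1796*t^6 - 84*t^3 + 45), Gamma_tss = 0, Gamma_tst = (1764*s*t^4 - 1680*t^5)/(1764*s^2*t^4 - 3360*s*t^5 + 1796*t^6 - 84*t^3 + 45), Gamma_ttt = (3528*s^2*t^3 - 8400*s*t^4 + 4800*t^5)/(1764*s^2*t^4 - 3360*s*t^5 + 1796*t^6 - 84*t^3 + 45)


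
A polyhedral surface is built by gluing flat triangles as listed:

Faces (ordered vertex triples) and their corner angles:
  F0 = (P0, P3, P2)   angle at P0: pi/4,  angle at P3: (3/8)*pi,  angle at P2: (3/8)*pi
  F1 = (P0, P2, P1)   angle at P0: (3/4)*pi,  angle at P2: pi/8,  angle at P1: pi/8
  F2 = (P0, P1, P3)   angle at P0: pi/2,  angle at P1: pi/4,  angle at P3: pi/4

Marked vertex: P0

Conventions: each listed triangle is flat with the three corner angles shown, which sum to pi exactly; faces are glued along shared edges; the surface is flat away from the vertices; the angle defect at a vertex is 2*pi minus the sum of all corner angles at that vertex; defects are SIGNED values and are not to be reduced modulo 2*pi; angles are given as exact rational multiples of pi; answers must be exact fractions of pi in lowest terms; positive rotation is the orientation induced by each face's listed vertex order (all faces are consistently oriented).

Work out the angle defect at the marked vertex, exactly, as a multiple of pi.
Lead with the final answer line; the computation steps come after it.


Answer: defect(P0) = pi/2

Sum of corner angles at P0: (3/2)*pi
defect = 2*pi - (3/2)*pi


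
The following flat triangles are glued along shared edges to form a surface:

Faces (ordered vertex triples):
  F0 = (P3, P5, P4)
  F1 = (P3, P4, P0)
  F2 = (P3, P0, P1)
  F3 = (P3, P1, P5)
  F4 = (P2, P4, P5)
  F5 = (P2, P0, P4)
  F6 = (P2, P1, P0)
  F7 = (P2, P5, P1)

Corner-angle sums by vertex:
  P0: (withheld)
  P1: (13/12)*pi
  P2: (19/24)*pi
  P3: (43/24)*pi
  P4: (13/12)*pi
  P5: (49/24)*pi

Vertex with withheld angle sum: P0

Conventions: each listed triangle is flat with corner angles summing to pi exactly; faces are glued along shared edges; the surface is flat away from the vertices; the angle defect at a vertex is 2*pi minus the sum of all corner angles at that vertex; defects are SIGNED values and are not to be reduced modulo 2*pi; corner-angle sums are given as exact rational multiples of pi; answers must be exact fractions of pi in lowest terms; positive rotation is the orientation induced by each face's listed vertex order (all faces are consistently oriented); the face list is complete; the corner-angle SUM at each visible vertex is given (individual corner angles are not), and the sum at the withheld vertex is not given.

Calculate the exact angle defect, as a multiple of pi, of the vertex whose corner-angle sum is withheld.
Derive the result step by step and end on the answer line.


V = 6, E = 12, F = 8; chi = V - E + F = 2
Gauss-Bonnet: total defect = 2*pi*chi = 4*pi; visible defects sum to (77/24)*pi

Answer: defect(P0) = (19/24)*pi


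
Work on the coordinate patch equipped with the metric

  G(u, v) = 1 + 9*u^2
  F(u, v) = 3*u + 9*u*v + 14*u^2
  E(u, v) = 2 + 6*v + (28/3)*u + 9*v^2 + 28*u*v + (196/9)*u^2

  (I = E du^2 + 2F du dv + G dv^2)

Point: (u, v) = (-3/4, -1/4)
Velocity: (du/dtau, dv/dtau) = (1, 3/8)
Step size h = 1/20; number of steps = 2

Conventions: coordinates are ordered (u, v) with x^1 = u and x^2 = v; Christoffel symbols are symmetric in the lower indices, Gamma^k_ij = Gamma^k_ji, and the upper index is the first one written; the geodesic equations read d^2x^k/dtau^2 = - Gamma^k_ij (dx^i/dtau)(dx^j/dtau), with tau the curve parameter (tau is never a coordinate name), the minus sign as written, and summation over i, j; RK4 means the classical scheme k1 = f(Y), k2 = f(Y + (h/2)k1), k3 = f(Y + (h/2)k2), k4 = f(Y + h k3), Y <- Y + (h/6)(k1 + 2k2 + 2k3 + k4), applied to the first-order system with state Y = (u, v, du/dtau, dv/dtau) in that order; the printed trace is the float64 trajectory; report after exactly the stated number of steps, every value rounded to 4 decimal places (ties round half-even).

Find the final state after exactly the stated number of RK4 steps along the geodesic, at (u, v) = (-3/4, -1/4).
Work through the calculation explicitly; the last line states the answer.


f(Y) = (du/dtau, dv/dtau, -Gamma^u_ij Y'^i Y'^j, -Gamma^v_ij Y'^i Y'^j) with the Gammas evaluated at the stage position; h = 0.050000; intermediate values shown to 6 dp
step 0: u = -0.7500, v = -0.2500, du/dtau = 1.0000, dv/dtau = 0.3750
step 1:
  k1: at (u, v) = (-0.750000, -0.250000), (du/dtau, dv/dtau) = (1.000000, 0.375000); Gamma_uuu = -0.912281, Gamma_uuv = -0.586466, Gamma_uvv = 0.000000, Gamma_vuu = -0.631579, Gamma_vuv = -0.406015, Gamma_vvv = 0.000000; k1 = (1.000000, 0.375000, 1.352130, 0.936090)
  k2: at (u, v) = (-0.725000, -0.240625), (du/dtau, dv/dtau) = (1.033803, 0.398402); Gamma_uuu = -0.942628, Gamma_uuv = -0.605975, Gamma_uvv = 0.000000, Gamma_vuu = -0.660251, Gamma_vuv = -0.424447, Gamma_vvv = 0.000000; k2 = (1.033803, 0.398402, 1.506599, 1.055276)
  k3: at (u, v) = (-0.724155, -0.240040), (du/dtau, dv/dtau) = (1.037665, 0.401382); Gamma_uuu = -0.943746, Gamma_uuv = -0.606694, Gamma_uvv = 0.000000, Gamma_vuu = -0.661477, Gamma_vuv = -0.425235, Gamma_vvv = 0.000000; k3 = (1.037665, 0.401382, 1.521553, 1.066465)
  k4: at (u, v) = (-0.698117, -0.229931), (du/dtau, dv/dtau) = (1.076078, 0.428323); Gamma_uuu = -0.977317, Gamma_uuv = -0.628275, Gamma_uvv = 0.000000, Gamma_vuu = -0.694393, Gamma_vuv = -0.446396, Gamma_vvv = 0.000000; k4 = (1.076078, 0.428323, 1.710832, 1.215564)
  Y <- Y + (h/6)(k1 + 2k2 + 2k3 + k4): u = -0.6982, v = -0.2300, du/dtau = 1.0760, dv/dtau = 0.4283
step 2:
  k1: at (u, v) = (-0.698175, -0.229976), (du/dtau, dv/dtau) = (1.075994, 0.428293); Gamma_uuu = -0.977234, Gamma_uuv = -0.628222, Gamma_uvv = 0.000000, Gamma_vuu = -0.694297, Gamma_vuv = -0.446334, Gamma_vvv = 0.000000; k1 = (1.075994, 0.428293, 1.710426, 1.215209)
  k2: at (u, v) = (-0.671275, -0.219269), (du/dtau, dv/dtau) = (1.118755, 0.458673); Gamma_uuu = -1.014018, Gamma_uuv = -0.651869, Gamma_uvv = 0.000000, Gamma_vuu = -0.731809, Gamma_vuv = -0.470448, Gamma_vvv = 0.000000; k2 = (1.118755, 0.458673, 1.938160, 1.398755)
  k3: at (u, v) = (-0.670206, -0.218509), (du/dtau, dv/dtau) = (1.124448, 0.463262); Gamma_uuu = -1.015601, Gamma_uuv = -0.652887, Gamma_uvv = 0.000000, Gamma_vuu = -0.733695, Gamma_vuv = -0.471661, Gamma_vvv = 0.000000; k3 = (1.124448, 0.463262, 1.964304, 1.419060)
  k4: at (u, v) = (-0.641952, -0.206813), (du/dtau, dv/dtau) = (1.174209, 0.499246); Gamma_uuu = -1.056735, Gamma_uuv = -0.679330, Gamma_uvv = 0.000000, Gamma_vuu = -0.777887, Gamma_vuv = -0.500070, Gamma_vvv = 0.000000; k4 = (1.174209, 0.499246, 2.253464, 1.658827)
  Y <- Y + (h/6)(k1 + 2k2 + 2k3 + k4): u = -0.6420, v = -0.2069, du/dtau = 1.1741, dv/dtau = 0.4992

Answer: u = -0.6420, v = -0.2069, du/dtau = 1.1741, dv/dtau = 0.4992


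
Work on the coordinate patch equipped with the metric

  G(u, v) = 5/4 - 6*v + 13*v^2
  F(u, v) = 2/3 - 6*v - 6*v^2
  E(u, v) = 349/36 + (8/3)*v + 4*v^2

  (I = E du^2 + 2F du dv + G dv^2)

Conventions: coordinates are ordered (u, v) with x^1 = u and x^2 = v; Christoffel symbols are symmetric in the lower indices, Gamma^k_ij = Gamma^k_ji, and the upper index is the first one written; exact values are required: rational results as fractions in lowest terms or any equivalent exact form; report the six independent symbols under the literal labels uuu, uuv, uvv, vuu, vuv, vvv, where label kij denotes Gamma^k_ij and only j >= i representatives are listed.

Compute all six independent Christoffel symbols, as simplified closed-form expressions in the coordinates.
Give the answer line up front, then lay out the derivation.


Answer: Gamma_uuu = (-3456*v^3 - 4608*v^2 - 768*v + 128)/(2304*v^4 - 8832*v^3 + 12532*v^2 - 6744*v + 1681), Gamma_uuv = (7488*v^3 - 960*v^2 - 432*v + 240)/(2304*v^4 - 8832*v^3 + 12532*v^2 - 6744*v + 1681), Gamma_uvv = (-11232*v^3 + 7776*v^2 - 816*v - 792)/(2304*v^4 - 8832*v^3 + 12532*v^2 - 6744*v + 1681), Gamma_vuu = (-6912*v^3 - 6912*v^2 - 18288*v - 5584)/(6912*v^4 - 26496*v^3 + 37596*v^2 - 20232*v + 5043), Gamma_vuv = (3456*v^3 + 4608*v^2 + 768*v - 128)/(2304*v^4 - 8832*v^3 + 12532*v^2 - 6744*v + 1681), Gamma_vvv = (-2880*v^3 - 12288*v^2 + 12964*v - 3612)/(2304*v^4 - 8832*v^3 + 12532*v^2 - 6744*v + 1681)

E = 349/36 + (8/3)*v + 4*v^2; F = 2/3 - 6*v - 6*v^2; G = 5/4 - 6*v + 13*v^2
Gamma^k_ij = (1/2) g^{kl} (d_i g_jl + d_j g_il - d_l g_ij), with g^inv = (1/(EG-F^2)) [[G, -F], [-F, E]]
first partials: E_u = 0, E_v = 8/3 + 8*v, F_u = 0, F_v = -6 - 12*v, G_u = 0, G_v = -6 + 26*v
D = EG - F^2 = 1681/144 - (281/6)*v + (3133/36)*v^2 - (184/3)*v^3 + 16*v^4
expanded: Gamma^u_uu = (G E_u - 2F F_u + F E_v)/(2D), Gamma^u_uv = (G E_v - F G_u)/(2D), Gamma^u_vv = (2G F_v - G G_u - F G_v)/(2D), Gamma^v_uu = (2E F_u - E E_v - F E_u)/(2D), Gamma^v_uv = (E G_u - F E_v)/(2D), Gamma^v_vv = (E G_v - 2F F_v + F G_u)/(2D); substitute and cancel common factors


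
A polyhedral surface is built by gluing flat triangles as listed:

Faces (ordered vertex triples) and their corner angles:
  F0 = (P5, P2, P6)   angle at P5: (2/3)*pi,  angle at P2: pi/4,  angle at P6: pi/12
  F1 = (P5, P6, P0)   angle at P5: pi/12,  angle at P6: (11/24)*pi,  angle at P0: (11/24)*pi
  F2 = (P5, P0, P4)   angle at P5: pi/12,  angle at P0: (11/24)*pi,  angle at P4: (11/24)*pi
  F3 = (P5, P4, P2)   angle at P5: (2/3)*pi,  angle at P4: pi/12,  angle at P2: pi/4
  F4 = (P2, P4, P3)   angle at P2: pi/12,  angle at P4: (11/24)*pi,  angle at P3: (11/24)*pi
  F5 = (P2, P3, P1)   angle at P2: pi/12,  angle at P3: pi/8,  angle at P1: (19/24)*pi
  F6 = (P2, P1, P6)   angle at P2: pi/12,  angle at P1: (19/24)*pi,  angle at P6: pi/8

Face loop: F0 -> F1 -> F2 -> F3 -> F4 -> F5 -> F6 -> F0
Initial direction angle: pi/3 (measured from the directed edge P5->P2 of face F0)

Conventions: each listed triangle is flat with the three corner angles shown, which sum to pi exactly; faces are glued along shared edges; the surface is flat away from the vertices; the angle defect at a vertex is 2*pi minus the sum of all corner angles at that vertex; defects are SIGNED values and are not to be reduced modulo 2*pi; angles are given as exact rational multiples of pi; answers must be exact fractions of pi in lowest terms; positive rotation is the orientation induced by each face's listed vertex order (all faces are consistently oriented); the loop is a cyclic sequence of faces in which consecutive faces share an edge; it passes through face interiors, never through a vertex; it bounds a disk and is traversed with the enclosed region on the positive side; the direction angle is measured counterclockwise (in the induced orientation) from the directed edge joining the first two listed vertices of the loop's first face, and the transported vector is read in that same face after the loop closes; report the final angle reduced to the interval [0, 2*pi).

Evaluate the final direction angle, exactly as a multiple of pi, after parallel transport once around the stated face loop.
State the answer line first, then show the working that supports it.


Answer: final direction angle = pi/12

enclosed vertex P2: corner angles sum to (3/4)*pi, defect = 2*pi - (3/4)*pi = (5/4)*pi
enclosed vertex P5: corner angles sum to (3/2)*pi, defect = 2*pi - (3/2)*pi = pi/2
adding the enclosed defects to the starting angle (mod 2*pi, induced orientation) gives the holonomy
final angle = pi/3 + (7/4)*pi = pi/12 (mod 2*pi)


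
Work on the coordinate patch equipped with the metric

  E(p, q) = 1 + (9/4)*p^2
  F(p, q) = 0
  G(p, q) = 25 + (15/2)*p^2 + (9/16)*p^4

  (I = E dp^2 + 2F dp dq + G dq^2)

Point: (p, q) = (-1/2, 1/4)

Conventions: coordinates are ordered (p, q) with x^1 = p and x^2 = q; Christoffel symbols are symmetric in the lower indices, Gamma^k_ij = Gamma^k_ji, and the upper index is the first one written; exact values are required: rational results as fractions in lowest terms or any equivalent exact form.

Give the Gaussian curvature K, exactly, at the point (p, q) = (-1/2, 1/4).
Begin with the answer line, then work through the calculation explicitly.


Answer: K = -6144/51875

E = 25/16, F = 0, G = 6889/256, EG - F^2 = 172225/4096 at the point
E_p = -9/4, E_q = 0, F_p = 0, F_q = 0, G_p = -249/32, G_q = 0
E_qq = 0, F_pq = 0, G_pp = 267/16
Compute both Brioschi determinants and normalise by (EG - F^2)^2.
M1 = [[-E_qq/2 + F_pq - G_pp/2, E_p/2, F_p - E_q/2], [F_q - G_p/2, E, F], [G_q/2, F, G]] = [[-267/32, -9/8, 0], [249/64, 25/16, 0], [0, 0, 6889/256]]; det M1 = -15272913/65536
M2 = [[0, E_q/2, G_p/2], [E_q/2, E, F], [G_p/2, F, G]] = [[0, 0, -249/64], [0, 25/16, 0], [-249/64, 0, 6889/256]]; det M2 = -1550025/65536
det M1 - det M2 = -1715361/8192; K = -1715361/8192 / (172225/4096)^2 = -6144/51875


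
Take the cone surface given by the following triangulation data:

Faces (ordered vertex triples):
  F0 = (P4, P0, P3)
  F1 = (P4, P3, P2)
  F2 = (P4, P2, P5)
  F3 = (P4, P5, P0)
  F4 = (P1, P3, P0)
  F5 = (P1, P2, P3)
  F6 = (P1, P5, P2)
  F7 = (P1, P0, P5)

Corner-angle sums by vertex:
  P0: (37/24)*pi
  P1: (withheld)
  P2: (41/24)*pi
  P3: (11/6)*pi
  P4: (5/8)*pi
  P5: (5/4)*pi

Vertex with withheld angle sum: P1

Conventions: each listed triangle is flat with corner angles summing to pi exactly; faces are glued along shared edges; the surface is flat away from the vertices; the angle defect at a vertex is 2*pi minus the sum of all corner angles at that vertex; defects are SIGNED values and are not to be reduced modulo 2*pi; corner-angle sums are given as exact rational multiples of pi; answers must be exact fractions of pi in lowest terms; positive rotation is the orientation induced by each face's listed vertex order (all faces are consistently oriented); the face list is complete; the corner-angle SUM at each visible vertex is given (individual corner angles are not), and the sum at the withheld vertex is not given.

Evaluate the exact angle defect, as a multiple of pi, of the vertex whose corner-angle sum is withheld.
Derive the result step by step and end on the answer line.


V = 6, E = 12, F = 8; chi = V - E + F = 2
Gauss-Bonnet: total defect = 2*pi*chi = 4*pi; visible defects sum to (73/24)*pi

Answer: defect(P1) = (23/24)*pi


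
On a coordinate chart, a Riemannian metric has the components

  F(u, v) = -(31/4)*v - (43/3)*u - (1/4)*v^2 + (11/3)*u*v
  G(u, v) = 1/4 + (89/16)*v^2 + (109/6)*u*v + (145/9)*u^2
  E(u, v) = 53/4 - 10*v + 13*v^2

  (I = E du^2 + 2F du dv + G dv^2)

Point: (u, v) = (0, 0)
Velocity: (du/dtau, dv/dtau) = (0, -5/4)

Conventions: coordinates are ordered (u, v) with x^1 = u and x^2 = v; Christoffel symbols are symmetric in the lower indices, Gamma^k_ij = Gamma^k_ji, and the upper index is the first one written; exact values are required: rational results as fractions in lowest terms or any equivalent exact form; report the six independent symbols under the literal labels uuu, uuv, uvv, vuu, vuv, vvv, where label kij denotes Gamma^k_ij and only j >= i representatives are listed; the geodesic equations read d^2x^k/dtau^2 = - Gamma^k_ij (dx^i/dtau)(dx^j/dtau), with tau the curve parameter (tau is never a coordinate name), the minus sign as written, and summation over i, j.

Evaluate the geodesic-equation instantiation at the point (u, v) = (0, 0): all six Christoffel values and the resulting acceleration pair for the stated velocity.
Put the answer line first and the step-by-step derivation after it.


Answer: Gamma_uuu = 0, Gamma_uuv = -20/53, Gamma_uvv = -31/53, Gamma_vuu = -112/3, Gamma_vuv = 0, Gamma_vvv = 0; accelerations (d^2u/dtau^2, d^2v/dtau^2) = (775/848, 0)

E = 53/4, F = 0, G = 1/4 at the point
E_u = 0, E_v = -10, F_u = -43/3, F_v = -31/4, G_u = 0, G_v = 0
EG - F^2 = 53/16;  g^inv = (16/53) * [[1/4, 0], [0, 53/4]]
first-kind symbols [ij,l] = (1/2)(d_i g_jl + d_j g_il - d_l g_ij): [uu,u] = E_u/2 = 0, [uu,v] = F_u - E_v/2 = -28/3, [uv,u] = E_v/2 = -5, [uv,v] = G_u/2 = 0, [vv,u] = F_v - G_u/2 = -31/4, [vv,v] = G_v/2 = 0
Gamma^u_ij = (G*[ij,u] - F*[ij,v])/(EG - F^2), Gamma^v_ij = (E*[ij,v] - F*[ij,u])/(EG - F^2)
Gamma_uuu = 0, Gamma_uuv = -20/53, Gamma_uvv = -31/53, Gamma_vuu = -112/3, Gamma_vuv = 0, Gamma_vvv = 0
d^2u/dtau^2 = -(Gamma_uuu*(0)^2 + 2*Gamma_uuv*(0)*(-5/4) + Gamma_uvv*(-5/4)^2) = 775/848
d^2v/dtau^2 = -(Gamma_vuu*(0)^2 + 2*Gamma_vuv*(0)*(-5/4) + Gamma_vvv*(-5/4)^2) = 0


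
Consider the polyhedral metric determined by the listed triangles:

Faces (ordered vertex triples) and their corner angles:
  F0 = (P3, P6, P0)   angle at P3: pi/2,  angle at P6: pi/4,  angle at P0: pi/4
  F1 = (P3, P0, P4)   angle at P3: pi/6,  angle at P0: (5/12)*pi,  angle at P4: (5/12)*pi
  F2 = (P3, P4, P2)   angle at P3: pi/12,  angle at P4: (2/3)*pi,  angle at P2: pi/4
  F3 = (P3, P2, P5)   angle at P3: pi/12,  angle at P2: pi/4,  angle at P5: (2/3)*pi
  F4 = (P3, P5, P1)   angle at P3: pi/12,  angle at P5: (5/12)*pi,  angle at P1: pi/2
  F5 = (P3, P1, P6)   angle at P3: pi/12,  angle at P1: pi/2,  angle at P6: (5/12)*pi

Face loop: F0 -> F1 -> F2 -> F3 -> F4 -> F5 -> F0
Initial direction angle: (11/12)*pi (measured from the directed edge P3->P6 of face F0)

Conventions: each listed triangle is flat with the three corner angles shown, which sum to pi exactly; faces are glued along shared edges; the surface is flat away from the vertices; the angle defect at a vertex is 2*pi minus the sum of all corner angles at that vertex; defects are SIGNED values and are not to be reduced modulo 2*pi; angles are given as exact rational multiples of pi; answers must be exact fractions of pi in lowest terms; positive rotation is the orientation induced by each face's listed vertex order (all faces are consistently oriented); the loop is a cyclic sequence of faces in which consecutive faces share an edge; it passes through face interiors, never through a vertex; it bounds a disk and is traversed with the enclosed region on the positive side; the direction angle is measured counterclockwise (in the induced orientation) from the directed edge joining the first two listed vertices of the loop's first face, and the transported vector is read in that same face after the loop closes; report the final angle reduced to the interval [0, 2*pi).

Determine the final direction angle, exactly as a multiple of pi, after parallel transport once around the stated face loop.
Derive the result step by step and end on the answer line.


enclosed vertex P3: corner angles sum to pi, defect = 2*pi - pi = pi
the rotation equals the total enclosed defect, so the final angle is initial + defects (mod 2*pi)
final angle = (11/12)*pi + pi = (23/12)*pi (mod 2*pi)

Answer: final direction angle = (23/12)*pi


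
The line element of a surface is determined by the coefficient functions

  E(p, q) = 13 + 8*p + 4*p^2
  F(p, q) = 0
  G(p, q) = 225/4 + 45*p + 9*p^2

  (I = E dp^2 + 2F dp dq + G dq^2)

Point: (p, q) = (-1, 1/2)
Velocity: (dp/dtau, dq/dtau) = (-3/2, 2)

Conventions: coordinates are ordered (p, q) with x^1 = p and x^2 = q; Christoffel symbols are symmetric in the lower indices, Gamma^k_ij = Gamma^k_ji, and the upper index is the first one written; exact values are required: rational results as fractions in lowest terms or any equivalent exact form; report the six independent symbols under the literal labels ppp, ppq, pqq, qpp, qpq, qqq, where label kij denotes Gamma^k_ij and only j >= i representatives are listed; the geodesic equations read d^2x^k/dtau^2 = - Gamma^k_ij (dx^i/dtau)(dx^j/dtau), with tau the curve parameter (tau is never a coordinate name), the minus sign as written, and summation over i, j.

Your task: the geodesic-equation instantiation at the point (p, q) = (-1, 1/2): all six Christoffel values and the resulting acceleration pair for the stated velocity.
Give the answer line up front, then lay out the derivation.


Answer: Gamma_ppp = 0, Gamma_ppq = 0, Gamma_pqq = -3/2, Gamma_qpp = 0, Gamma_qpq = 2/3, Gamma_qqq = 0; accelerations (d^2p/dtau^2, d^2q/dtau^2) = (6, 4)

E = 9, F = 0, G = 81/4 at the point
E_p = 0, E_q = 0, F_p = 0, F_q = 0, G_p = 27, G_q = 0
EG - F^2 = 729/4;  g^inv = (4/729) * [[81/4, 0], [0, 9]]
first-kind symbols [ij,l] = (1/2)(d_i g_jl + d_j g_il - d_l g_ij): [pp,p] = E_p/2 = 0, [pp,q] = F_p - E_q/2 = 0, [pq,p] = E_q/2 = 0, [pq,q] = G_p/2 = 27/2, [qq,p] = F_q - G_p/2 = -27/2, [qq,q] = G_q/2 = 0
Gamma^p_ij = (G*[ij,p] - F*[ij,q])/(EG - F^2), Gamma^q_ij = (E*[ij,q] - F*[ij,p])/(EG - F^2)
Gamma_ppp = 0, Gamma_ppq = 0, Gamma_pqq = -3/2, Gamma_qpp = 0, Gamma_qpq = 2/3, Gamma_qqq = 0
d^2p/dtau^2 = -(Gamma_ppp*(-3/2)^2 + 2*Gamma_ppq*(-3/2)*(2) + Gamma_pqq*(2)^2) = 6
d^2q/dtau^2 = -(Gamma_qpp*(-3/2)^2 + 2*Gamma_qpq*(-3/2)*(2) + Gamma_qqq*(2)^2) = 4


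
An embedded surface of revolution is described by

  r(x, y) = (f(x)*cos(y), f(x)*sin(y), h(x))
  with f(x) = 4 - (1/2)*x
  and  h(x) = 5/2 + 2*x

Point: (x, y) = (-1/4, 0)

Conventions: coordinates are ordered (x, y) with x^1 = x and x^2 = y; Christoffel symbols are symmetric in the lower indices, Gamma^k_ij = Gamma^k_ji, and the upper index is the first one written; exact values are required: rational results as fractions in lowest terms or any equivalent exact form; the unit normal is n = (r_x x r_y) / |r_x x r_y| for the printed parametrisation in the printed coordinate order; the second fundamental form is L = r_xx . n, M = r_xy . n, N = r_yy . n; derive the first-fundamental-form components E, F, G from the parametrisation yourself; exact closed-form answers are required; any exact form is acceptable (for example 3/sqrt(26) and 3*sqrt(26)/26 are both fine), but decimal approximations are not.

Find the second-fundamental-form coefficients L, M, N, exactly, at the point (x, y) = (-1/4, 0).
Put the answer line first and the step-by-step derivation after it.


Answer: L = 0, M = 0, N = 33*sqrt(17)/34

f = 33/8, f' = -1/2, f'' = 0, h' = 2, h'' = 0
E = 17/4, F = 0, G = 1089/64; answer radicand W^2 = 17/4
unnormalised second-form numerators: l = 0, m = 0, n = 33/4; L = l/sqrt(17/4), and similarly M = m/sqrt(W^2), N = n/sqrt(W^2)


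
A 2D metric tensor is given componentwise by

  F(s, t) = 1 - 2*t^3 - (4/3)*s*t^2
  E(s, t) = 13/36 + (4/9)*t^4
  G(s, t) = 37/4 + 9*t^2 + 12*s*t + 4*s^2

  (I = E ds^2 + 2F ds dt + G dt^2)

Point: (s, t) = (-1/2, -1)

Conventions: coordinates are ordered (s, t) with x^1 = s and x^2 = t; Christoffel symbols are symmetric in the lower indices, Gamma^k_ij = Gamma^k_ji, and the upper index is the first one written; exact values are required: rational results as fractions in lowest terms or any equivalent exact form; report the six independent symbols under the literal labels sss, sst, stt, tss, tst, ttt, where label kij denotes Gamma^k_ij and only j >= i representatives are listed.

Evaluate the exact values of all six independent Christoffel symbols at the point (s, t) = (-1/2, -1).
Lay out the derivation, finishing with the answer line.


E = 29/36, F = 11/3, G = 101/4 at the point
E_s = 0, E_t = -16/9, F_s = -4/3, F_t = -22/3, G_s = -16, G_t = -24
EG - F^2 = 331/48;  g^inv = (48/331) * [[101/4, -11/3], [-11/3, 29/36]]
first-kind symbols [ij,l] = (1/2)(d_i g_jl + d_j g_il - d_l g_ij): [ss,s] = E_s/2 = 0, [ss,t] = F_s - E_t/2 = -4/9, [st,s] = E_t/2 = -8/9, [st,t] = G_s/2 = -8, [tt,s] = F_t - G_s/2 = 2/3, [tt,t] = G_t/2 = -12
Gamma^s_ij = (G*[ij,s] - F*[ij,t])/(EG - F^2), Gamma^t_ij = (E*[ij,t] - F*[ij,s])/(EG - F^2)

Answer: Gamma_sss = 704/2979, Gamma_sst = 992/993, Gamma_stt = 2920/331, Gamma_tss = -464/8937, Gamma_tst = -1376/2979, Gamma_ttt = -1744/993
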